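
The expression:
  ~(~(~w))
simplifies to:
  ~w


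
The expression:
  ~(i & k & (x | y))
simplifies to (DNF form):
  ~i | ~k | (~x & ~y)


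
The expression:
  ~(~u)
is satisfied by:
  {u: True}


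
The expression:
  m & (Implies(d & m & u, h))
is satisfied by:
  {m: True, h: True, u: False, d: False}
  {m: True, u: False, h: False, d: False}
  {m: True, d: True, h: True, u: False}
  {m: True, d: True, u: False, h: False}
  {m: True, h: True, u: True, d: False}
  {m: True, u: True, h: False, d: False}
  {m: True, d: True, u: True, h: True}


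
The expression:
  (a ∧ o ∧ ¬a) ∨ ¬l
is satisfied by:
  {l: False}


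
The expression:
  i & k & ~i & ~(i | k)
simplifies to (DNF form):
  False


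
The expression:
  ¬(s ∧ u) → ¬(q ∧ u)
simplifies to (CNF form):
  s ∨ ¬q ∨ ¬u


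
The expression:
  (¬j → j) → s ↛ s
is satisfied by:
  {j: False}


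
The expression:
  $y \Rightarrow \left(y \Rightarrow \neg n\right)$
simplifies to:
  $\neg n \vee \neg y$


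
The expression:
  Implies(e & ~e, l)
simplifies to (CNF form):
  True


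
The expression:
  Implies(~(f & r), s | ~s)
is always true.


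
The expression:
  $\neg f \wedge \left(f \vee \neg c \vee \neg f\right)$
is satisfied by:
  {f: False}


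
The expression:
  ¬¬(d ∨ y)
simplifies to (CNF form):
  d ∨ y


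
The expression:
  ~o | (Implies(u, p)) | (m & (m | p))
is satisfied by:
  {m: True, p: True, u: False, o: False}
  {m: True, u: False, p: False, o: False}
  {p: True, m: False, u: False, o: False}
  {m: False, u: False, p: False, o: False}
  {o: True, m: True, p: True, u: False}
  {o: True, m: True, u: False, p: False}
  {o: True, p: True, m: False, u: False}
  {o: True, m: False, u: False, p: False}
  {m: True, u: True, p: True, o: False}
  {m: True, u: True, o: False, p: False}
  {u: True, p: True, o: False, m: False}
  {u: True, o: False, p: False, m: False}
  {m: True, u: True, o: True, p: True}
  {m: True, u: True, o: True, p: False}
  {u: True, o: True, p: True, m: False}


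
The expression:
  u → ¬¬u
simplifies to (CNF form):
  True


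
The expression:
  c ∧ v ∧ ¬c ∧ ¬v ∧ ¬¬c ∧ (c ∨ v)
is never true.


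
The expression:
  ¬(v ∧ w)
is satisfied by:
  {w: False, v: False}
  {v: True, w: False}
  {w: True, v: False}


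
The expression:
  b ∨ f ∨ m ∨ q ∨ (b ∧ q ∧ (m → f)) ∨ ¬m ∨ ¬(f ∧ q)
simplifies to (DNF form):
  True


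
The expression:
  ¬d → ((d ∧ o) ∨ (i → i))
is always true.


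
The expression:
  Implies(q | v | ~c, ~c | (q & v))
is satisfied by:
  {c: False, q: False, v: False}
  {v: True, c: False, q: False}
  {q: True, c: False, v: False}
  {v: True, q: True, c: False}
  {c: True, v: False, q: False}
  {v: True, q: True, c: True}


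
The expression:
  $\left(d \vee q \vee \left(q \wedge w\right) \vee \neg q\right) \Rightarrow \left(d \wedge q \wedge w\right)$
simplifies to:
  $d \wedge q \wedge w$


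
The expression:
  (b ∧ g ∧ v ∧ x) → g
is always true.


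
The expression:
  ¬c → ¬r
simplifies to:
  c ∨ ¬r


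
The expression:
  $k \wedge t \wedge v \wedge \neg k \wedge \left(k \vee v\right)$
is never true.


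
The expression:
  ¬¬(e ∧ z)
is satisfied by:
  {z: True, e: True}


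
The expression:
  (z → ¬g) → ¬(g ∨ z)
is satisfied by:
  {z: False, g: False}
  {g: True, z: True}


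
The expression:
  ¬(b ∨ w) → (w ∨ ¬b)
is always true.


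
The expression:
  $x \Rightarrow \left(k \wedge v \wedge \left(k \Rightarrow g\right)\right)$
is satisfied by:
  {g: True, k: True, v: True, x: False}
  {g: True, k: True, v: False, x: False}
  {g: True, v: True, k: False, x: False}
  {g: True, v: False, k: False, x: False}
  {k: True, v: True, g: False, x: False}
  {k: True, v: False, g: False, x: False}
  {v: True, g: False, k: False, x: False}
  {v: False, g: False, k: False, x: False}
  {x: True, g: True, k: True, v: True}


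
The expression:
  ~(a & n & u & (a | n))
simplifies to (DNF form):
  ~a | ~n | ~u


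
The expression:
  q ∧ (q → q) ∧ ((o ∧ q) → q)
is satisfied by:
  {q: True}


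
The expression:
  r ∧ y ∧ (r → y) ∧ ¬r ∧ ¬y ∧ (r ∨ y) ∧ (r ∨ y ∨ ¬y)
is never true.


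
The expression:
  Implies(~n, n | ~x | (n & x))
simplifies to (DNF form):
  n | ~x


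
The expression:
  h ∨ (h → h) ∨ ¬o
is always true.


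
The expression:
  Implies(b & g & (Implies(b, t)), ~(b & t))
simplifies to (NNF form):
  ~b | ~g | ~t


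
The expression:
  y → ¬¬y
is always true.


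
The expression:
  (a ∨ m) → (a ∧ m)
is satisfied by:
  {m: False, a: False}
  {a: True, m: True}


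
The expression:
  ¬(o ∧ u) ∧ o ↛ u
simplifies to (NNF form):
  o ∧ ¬u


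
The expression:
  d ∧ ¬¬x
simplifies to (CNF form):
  d ∧ x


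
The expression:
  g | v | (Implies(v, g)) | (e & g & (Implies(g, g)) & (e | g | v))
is always true.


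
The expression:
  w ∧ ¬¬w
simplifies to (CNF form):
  w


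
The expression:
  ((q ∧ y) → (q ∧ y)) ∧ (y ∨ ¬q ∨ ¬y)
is always true.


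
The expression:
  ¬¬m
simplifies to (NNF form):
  m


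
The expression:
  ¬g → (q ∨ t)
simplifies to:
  g ∨ q ∨ t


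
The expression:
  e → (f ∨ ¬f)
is always true.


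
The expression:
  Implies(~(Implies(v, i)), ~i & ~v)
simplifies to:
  i | ~v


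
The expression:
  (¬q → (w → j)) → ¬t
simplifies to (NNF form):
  (w ∧ ¬j ∧ ¬q) ∨ ¬t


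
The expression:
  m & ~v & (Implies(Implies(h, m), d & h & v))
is never true.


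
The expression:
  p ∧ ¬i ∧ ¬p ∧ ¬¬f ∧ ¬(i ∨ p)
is never true.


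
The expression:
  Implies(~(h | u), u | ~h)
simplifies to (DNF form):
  True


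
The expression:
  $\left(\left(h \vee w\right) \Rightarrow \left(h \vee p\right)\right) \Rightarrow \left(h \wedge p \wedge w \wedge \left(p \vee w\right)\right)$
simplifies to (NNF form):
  $w \wedge \left(h \vee \neg p\right) \wedge \left(p \vee \neg h\right)$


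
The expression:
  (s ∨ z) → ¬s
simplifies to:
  ¬s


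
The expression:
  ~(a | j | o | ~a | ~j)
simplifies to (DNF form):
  False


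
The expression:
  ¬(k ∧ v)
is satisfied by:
  {k: False, v: False}
  {v: True, k: False}
  {k: True, v: False}


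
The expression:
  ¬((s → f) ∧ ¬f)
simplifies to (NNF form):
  f ∨ s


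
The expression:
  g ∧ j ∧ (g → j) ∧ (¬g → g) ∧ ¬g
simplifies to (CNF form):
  False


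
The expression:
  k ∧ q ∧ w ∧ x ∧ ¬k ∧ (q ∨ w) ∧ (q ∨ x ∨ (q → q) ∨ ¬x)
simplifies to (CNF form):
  False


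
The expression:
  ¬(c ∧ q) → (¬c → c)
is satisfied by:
  {c: True}


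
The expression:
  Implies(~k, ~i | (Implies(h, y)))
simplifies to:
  k | y | ~h | ~i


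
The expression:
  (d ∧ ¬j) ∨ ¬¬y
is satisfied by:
  {y: True, d: True, j: False}
  {y: True, d: False, j: False}
  {j: True, y: True, d: True}
  {j: True, y: True, d: False}
  {d: True, j: False, y: False}


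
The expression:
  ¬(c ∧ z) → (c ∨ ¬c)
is always true.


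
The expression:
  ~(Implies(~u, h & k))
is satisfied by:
  {h: False, u: False, k: False}
  {k: True, h: False, u: False}
  {h: True, k: False, u: False}


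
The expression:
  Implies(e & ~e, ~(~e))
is always true.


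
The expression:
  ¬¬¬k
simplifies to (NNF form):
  ¬k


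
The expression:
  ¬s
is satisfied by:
  {s: False}


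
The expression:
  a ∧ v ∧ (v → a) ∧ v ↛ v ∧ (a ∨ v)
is never true.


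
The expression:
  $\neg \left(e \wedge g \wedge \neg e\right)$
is always true.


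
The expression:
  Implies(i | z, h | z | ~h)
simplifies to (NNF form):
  True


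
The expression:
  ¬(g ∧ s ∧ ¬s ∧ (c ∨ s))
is always true.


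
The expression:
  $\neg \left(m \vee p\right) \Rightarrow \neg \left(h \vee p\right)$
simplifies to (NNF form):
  $m \vee p \vee \neg h$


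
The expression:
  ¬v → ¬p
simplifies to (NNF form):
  v ∨ ¬p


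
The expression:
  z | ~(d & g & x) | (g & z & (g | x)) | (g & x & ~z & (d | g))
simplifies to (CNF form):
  True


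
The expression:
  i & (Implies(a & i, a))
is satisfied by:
  {i: True}


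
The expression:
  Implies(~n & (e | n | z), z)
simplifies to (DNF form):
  n | z | ~e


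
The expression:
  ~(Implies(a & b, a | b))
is never true.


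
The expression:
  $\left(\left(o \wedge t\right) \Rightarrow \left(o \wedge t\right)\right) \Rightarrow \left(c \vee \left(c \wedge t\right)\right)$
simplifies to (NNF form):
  $c$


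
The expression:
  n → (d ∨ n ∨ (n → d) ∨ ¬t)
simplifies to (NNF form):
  True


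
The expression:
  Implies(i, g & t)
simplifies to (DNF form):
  ~i | (g & t)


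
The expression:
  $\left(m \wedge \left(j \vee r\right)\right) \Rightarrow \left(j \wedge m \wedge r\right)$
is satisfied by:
  {r: False, m: False, j: False}
  {j: True, r: False, m: False}
  {r: True, j: False, m: False}
  {j: True, r: True, m: False}
  {m: True, j: False, r: False}
  {j: True, m: True, r: True}


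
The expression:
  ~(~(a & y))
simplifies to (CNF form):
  a & y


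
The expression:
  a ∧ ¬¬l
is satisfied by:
  {a: True, l: True}


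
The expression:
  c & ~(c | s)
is never true.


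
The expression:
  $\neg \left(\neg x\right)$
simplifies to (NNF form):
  $x$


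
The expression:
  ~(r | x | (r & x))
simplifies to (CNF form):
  ~r & ~x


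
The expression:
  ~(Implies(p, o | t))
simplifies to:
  p & ~o & ~t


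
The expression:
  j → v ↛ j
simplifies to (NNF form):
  ¬j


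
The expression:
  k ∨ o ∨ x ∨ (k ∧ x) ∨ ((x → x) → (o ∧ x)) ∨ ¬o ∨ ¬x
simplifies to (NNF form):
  True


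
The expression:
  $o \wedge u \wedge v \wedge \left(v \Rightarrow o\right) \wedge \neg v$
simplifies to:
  $\text{False}$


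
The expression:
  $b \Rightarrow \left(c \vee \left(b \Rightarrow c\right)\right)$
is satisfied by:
  {c: True, b: False}
  {b: False, c: False}
  {b: True, c: True}


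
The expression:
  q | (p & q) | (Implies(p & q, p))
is always true.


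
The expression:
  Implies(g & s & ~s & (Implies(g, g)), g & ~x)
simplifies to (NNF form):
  True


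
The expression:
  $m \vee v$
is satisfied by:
  {m: True, v: True}
  {m: True, v: False}
  {v: True, m: False}


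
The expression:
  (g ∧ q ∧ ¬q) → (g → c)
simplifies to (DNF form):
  True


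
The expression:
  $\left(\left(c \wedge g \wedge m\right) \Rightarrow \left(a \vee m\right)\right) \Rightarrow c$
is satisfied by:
  {c: True}


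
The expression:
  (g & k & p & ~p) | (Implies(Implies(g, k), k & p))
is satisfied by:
  {g: True, p: True, k: False}
  {g: True, p: False, k: False}
  {k: True, g: True, p: True}
  {k: True, p: True, g: False}


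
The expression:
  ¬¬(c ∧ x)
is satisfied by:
  {c: True, x: True}


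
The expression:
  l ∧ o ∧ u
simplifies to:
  l ∧ o ∧ u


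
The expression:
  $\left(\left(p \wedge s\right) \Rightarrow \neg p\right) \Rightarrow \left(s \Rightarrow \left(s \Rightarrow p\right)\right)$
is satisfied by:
  {p: True, s: False}
  {s: False, p: False}
  {s: True, p: True}


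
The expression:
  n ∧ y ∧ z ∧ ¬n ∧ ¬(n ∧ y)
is never true.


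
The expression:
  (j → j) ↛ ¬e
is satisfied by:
  {e: True}


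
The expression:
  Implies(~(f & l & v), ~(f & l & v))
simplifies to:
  True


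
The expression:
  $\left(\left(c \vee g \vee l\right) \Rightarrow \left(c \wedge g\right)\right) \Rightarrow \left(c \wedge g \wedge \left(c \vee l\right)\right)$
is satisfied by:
  {c: True, l: True, g: True}
  {c: True, l: True, g: False}
  {c: True, g: True, l: False}
  {c: True, g: False, l: False}
  {l: True, g: True, c: False}
  {l: True, g: False, c: False}
  {g: True, l: False, c: False}


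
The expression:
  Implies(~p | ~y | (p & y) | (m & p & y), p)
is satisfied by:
  {p: True}


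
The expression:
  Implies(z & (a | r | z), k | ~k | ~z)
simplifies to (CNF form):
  True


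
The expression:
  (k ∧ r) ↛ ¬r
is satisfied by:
  {r: True, k: True}


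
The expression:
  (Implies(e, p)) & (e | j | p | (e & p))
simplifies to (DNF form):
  p | (j & ~e)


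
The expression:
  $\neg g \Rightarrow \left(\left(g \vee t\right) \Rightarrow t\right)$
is always true.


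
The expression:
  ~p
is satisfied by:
  {p: False}


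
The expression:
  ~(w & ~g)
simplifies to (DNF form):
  g | ~w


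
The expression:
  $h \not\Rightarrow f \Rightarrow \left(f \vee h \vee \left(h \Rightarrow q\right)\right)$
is always true.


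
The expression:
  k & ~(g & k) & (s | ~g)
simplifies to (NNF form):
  k & ~g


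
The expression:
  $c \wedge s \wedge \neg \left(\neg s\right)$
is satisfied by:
  {c: True, s: True}


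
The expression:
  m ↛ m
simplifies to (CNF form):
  False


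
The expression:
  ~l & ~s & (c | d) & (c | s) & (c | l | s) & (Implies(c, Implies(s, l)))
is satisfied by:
  {c: True, l: False, s: False}


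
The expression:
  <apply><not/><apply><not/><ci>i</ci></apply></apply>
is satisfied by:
  {i: True}


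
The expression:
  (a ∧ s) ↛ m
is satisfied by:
  {a: True, s: True, m: False}


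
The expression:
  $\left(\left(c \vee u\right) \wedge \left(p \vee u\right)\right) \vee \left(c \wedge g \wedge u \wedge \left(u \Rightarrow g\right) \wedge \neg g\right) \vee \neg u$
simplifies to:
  $\text{True}$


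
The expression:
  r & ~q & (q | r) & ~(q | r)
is never true.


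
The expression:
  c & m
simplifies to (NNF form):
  c & m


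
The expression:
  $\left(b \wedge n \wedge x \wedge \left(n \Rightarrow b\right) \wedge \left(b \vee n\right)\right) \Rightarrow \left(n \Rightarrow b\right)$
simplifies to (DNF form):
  $\text{True}$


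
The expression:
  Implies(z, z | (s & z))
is always true.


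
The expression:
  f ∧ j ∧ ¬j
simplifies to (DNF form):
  False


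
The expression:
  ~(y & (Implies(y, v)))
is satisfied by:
  {v: False, y: False}
  {y: True, v: False}
  {v: True, y: False}


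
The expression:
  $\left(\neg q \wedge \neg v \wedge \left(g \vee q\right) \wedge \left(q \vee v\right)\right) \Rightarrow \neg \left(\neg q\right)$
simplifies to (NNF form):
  $\text{True}$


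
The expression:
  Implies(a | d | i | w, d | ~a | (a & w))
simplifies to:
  d | w | ~a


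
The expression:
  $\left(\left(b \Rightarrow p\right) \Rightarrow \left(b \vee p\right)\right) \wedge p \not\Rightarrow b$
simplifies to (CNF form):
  $p \wedge \neg b$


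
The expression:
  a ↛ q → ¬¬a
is always true.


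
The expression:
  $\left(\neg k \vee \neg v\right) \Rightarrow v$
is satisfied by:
  {v: True}


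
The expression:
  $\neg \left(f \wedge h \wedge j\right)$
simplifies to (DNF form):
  $\neg f \vee \neg h \vee \neg j$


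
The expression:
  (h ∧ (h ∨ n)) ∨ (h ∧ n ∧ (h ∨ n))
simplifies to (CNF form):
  h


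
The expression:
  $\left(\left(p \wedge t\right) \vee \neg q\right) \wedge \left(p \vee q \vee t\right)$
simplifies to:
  $\left(p \wedge t\right) \vee \left(p \wedge \neg q\right) \vee \left(t \wedge \neg q\right)$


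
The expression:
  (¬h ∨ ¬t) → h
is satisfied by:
  {h: True}


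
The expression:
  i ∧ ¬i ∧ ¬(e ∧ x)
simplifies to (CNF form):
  False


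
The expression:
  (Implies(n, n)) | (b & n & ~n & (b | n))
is always true.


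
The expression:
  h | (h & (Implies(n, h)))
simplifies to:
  h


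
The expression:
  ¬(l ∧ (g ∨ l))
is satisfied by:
  {l: False}


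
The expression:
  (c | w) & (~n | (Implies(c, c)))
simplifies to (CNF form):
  c | w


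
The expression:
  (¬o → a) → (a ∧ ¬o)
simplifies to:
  ¬o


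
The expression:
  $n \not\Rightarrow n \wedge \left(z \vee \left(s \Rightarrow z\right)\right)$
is never true.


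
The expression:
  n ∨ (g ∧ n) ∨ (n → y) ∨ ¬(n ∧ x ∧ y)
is always true.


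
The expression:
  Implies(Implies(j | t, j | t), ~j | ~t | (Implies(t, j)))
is always true.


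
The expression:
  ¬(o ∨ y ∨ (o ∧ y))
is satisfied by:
  {y: False, o: False}


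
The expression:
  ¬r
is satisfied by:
  {r: False}


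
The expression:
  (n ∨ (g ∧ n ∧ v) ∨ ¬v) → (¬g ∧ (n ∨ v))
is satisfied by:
  {v: True, g: False, n: False}
  {n: True, v: True, g: False}
  {n: True, g: False, v: False}
  {v: True, g: True, n: False}


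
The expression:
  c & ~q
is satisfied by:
  {c: True, q: False}


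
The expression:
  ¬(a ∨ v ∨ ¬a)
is never true.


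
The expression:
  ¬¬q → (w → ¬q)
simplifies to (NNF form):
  ¬q ∨ ¬w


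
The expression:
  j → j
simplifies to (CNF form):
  True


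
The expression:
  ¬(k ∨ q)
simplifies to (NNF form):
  ¬k ∧ ¬q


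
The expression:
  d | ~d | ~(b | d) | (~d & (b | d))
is always true.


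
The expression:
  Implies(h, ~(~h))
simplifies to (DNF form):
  True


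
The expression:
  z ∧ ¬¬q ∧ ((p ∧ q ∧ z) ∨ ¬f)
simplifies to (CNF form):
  q ∧ z ∧ (p ∨ ¬f)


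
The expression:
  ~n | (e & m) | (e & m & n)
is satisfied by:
  {e: True, m: True, n: False}
  {e: True, m: False, n: False}
  {m: True, e: False, n: False}
  {e: False, m: False, n: False}
  {n: True, e: True, m: True}


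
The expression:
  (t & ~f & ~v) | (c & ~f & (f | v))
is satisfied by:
  {c: True, t: True, f: False, v: False}
  {t: True, c: False, f: False, v: False}
  {c: True, v: True, t: True, f: False}
  {c: True, v: True, t: False, f: False}


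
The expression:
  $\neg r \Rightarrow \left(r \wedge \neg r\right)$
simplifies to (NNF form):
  $r$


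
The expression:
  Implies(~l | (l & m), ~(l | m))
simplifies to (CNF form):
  ~m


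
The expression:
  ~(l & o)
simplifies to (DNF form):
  ~l | ~o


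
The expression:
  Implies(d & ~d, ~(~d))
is always true.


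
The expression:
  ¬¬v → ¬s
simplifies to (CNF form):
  ¬s ∨ ¬v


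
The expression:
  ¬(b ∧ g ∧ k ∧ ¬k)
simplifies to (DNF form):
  True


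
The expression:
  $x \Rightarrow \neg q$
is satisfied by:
  {q: False, x: False}
  {x: True, q: False}
  {q: True, x: False}


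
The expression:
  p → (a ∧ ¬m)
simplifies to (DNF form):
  (a ∧ ¬m) ∨ ¬p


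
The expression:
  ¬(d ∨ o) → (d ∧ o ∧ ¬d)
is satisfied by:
  {d: True, o: True}
  {d: True, o: False}
  {o: True, d: False}


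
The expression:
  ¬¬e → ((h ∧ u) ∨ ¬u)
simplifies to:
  h ∨ ¬e ∨ ¬u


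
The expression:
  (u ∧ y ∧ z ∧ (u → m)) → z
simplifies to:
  True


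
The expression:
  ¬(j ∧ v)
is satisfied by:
  {v: False, j: False}
  {j: True, v: False}
  {v: True, j: False}


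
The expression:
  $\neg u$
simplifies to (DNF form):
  $\neg u$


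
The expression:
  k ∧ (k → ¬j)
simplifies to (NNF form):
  k ∧ ¬j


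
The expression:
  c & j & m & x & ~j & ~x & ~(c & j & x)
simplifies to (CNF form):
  False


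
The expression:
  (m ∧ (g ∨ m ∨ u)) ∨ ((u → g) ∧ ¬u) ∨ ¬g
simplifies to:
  m ∨ ¬g ∨ ¬u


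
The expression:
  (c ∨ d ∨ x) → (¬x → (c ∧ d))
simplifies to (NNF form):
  x ∨ (c ∧ d) ∨ (¬c ∧ ¬d)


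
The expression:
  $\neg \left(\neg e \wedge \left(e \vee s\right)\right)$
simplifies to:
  $e \vee \neg s$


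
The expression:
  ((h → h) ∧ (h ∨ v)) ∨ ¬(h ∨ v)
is always true.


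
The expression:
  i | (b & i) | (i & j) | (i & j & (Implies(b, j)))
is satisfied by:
  {i: True}


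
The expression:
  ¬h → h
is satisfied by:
  {h: True}


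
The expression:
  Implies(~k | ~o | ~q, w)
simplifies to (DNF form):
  w | (k & o & q)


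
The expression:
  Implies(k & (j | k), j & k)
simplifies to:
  j | ~k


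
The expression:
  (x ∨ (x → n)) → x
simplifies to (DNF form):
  x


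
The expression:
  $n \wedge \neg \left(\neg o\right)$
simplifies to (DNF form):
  $n \wedge o$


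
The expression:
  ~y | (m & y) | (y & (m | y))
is always true.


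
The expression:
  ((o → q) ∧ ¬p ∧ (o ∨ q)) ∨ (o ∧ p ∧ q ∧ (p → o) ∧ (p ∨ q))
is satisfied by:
  {o: True, q: True, p: False}
  {q: True, p: False, o: False}
  {o: True, p: True, q: True}


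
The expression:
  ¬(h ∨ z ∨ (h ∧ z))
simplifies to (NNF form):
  ¬h ∧ ¬z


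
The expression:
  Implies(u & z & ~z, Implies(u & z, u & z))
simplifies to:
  True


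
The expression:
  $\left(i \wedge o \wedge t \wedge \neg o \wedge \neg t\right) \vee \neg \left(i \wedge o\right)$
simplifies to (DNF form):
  $\neg i \vee \neg o$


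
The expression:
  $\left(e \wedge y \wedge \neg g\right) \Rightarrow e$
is always true.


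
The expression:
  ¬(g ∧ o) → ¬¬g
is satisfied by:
  {g: True}


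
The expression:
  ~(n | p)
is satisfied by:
  {n: False, p: False}


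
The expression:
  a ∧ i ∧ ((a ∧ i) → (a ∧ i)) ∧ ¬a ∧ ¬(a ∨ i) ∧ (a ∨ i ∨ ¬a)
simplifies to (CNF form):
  False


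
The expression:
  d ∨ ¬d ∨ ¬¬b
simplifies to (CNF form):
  True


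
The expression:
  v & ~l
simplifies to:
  v & ~l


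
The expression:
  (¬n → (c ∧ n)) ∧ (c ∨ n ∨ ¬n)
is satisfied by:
  {n: True}


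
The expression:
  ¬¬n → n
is always true.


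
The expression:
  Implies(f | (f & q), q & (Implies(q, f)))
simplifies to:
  q | ~f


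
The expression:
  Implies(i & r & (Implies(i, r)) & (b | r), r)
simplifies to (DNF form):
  True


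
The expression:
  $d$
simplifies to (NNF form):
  $d$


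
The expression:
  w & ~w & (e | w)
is never true.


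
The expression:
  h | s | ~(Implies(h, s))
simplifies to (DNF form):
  h | s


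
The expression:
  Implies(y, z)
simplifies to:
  z | ~y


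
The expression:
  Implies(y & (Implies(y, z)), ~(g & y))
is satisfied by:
  {g: False, z: False, y: False}
  {y: True, g: False, z: False}
  {z: True, g: False, y: False}
  {y: True, z: True, g: False}
  {g: True, y: False, z: False}
  {y: True, g: True, z: False}
  {z: True, g: True, y: False}


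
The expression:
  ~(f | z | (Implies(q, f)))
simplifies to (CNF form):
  q & ~f & ~z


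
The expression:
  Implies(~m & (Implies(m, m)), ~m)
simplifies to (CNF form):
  True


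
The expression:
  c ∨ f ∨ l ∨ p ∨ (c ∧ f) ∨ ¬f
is always true.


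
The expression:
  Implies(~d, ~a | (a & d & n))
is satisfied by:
  {d: True, a: False}
  {a: False, d: False}
  {a: True, d: True}


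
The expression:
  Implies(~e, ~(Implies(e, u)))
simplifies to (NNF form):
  e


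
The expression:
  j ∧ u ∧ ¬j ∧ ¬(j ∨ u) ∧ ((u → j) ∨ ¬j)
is never true.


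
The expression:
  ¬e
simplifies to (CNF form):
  ¬e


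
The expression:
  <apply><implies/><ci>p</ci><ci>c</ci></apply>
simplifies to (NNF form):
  <apply><or/><ci>c</ci><apply><not/><ci>p</ci></apply></apply>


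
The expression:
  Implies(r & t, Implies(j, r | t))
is always true.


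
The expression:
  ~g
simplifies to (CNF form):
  ~g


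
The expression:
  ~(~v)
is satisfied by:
  {v: True}


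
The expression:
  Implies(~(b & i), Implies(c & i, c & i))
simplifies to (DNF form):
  True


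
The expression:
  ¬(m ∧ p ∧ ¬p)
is always true.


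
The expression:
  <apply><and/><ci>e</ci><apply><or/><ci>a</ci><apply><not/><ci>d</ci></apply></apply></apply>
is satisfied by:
  {a: True, e: True, d: False}
  {e: True, d: False, a: False}
  {a: True, d: True, e: True}


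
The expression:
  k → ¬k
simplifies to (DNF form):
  ¬k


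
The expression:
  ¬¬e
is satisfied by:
  {e: True}


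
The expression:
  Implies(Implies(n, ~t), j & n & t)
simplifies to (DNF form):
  n & t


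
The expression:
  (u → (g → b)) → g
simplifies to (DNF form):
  g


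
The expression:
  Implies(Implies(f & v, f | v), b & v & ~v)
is never true.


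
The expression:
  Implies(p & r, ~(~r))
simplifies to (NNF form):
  True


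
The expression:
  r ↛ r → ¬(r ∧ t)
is always true.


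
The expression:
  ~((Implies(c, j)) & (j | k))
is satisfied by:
  {c: True, k: False, j: False}
  {k: False, j: False, c: False}
  {c: True, k: True, j: False}


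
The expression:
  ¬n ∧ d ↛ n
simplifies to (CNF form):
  d ∧ ¬n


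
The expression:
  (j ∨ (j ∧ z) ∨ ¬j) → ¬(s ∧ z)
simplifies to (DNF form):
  ¬s ∨ ¬z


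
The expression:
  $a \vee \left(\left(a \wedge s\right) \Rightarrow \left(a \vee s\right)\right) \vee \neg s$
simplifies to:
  $\text{True}$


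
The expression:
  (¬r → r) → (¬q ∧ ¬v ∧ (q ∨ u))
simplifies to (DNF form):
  (u ∧ ¬q ∧ ¬v) ∨ ¬r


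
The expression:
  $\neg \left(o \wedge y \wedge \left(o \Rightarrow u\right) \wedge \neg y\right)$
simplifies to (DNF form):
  $\text{True}$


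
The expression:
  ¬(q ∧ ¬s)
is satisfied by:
  {s: True, q: False}
  {q: False, s: False}
  {q: True, s: True}


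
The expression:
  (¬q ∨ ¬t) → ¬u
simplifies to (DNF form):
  (q ∧ t) ∨ ¬u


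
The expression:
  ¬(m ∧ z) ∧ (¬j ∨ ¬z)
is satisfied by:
  {j: False, z: False, m: False}
  {m: True, j: False, z: False}
  {j: True, m: False, z: False}
  {m: True, j: True, z: False}
  {z: True, m: False, j: False}


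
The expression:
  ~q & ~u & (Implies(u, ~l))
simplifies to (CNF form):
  ~q & ~u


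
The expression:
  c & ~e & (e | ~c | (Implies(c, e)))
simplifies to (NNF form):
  False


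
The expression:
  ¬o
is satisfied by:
  {o: False}


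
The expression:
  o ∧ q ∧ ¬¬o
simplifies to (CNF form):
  o ∧ q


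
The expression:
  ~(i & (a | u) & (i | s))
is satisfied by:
  {u: False, i: False, a: False}
  {a: True, u: False, i: False}
  {u: True, a: False, i: False}
  {a: True, u: True, i: False}
  {i: True, a: False, u: False}


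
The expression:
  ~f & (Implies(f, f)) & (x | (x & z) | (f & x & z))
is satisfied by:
  {x: True, f: False}


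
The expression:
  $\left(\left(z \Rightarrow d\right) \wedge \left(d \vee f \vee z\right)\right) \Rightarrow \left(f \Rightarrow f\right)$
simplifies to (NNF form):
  $\text{True}$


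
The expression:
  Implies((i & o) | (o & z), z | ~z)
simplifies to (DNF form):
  True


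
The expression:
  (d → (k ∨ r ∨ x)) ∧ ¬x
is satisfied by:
  {r: True, k: True, x: False, d: False}
  {r: True, x: False, k: False, d: False}
  {k: True, r: False, x: False, d: False}
  {r: False, x: False, k: False, d: False}
  {d: True, r: True, k: True, x: False}
  {d: True, r: True, x: False, k: False}
  {d: True, k: True, r: False, x: False}


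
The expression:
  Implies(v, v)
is always true.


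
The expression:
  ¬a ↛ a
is always true.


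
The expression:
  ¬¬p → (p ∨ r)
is always true.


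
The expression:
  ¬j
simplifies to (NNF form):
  ¬j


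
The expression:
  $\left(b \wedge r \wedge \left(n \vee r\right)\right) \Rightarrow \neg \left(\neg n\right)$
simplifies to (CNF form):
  $n \vee \neg b \vee \neg r$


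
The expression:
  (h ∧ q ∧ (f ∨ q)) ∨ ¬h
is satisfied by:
  {q: True, h: False}
  {h: False, q: False}
  {h: True, q: True}


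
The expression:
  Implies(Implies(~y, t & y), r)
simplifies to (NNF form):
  r | ~y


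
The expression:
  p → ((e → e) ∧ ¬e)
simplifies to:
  ¬e ∨ ¬p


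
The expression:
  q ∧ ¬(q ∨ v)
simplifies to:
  False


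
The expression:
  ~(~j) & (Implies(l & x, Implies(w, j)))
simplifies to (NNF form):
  j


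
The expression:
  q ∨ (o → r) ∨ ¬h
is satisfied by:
  {r: True, q: True, h: False, o: False}
  {r: True, h: False, o: False, q: False}
  {q: True, h: False, o: False, r: False}
  {q: False, h: False, o: False, r: False}
  {r: True, o: True, q: True, h: False}
  {r: True, o: True, q: False, h: False}
  {o: True, q: True, r: False, h: False}
  {o: True, r: False, h: False, q: False}
  {q: True, r: True, h: True, o: False}
  {r: True, h: True, q: False, o: False}
  {q: True, h: True, r: False, o: False}
  {h: True, r: False, o: False, q: False}
  {r: True, o: True, h: True, q: True}
  {r: True, o: True, h: True, q: False}
  {o: True, h: True, q: True, r: False}


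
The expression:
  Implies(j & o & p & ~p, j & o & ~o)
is always true.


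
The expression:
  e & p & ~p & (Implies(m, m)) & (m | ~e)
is never true.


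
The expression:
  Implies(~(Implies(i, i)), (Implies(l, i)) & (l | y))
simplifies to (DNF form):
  True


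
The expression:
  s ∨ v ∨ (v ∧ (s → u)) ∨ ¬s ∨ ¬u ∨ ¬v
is always true.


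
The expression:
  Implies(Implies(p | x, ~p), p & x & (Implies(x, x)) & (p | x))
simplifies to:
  p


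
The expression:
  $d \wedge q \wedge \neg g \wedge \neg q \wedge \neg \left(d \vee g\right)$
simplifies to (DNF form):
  $\text{False}$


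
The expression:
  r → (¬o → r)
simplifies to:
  True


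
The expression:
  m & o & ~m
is never true.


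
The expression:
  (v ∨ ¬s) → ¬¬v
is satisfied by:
  {v: True, s: True}
  {v: True, s: False}
  {s: True, v: False}


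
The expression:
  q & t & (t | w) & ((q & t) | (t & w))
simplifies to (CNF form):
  q & t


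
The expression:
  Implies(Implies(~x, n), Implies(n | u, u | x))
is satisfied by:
  {x: True, u: True, n: False}
  {x: True, u: False, n: False}
  {u: True, x: False, n: False}
  {x: False, u: False, n: False}
  {x: True, n: True, u: True}
  {x: True, n: True, u: False}
  {n: True, u: True, x: False}


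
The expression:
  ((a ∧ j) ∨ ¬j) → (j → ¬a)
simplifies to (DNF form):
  ¬a ∨ ¬j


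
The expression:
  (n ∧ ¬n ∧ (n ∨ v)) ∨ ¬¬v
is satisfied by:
  {v: True}


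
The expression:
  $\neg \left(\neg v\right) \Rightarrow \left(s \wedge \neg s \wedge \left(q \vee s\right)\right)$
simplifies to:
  $\neg v$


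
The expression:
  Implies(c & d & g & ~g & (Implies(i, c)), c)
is always true.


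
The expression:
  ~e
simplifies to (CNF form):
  ~e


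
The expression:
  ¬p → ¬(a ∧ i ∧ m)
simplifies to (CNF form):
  p ∨ ¬a ∨ ¬i ∨ ¬m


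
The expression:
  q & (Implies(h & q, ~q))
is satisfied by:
  {q: True, h: False}


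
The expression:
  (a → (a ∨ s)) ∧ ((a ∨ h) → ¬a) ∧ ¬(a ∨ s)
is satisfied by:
  {a: False, s: False}


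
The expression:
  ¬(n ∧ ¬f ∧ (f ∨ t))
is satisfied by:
  {f: True, t: False, n: False}
  {f: False, t: False, n: False}
  {n: True, f: True, t: False}
  {n: True, f: False, t: False}
  {t: True, f: True, n: False}
  {t: True, f: False, n: False}
  {t: True, n: True, f: True}


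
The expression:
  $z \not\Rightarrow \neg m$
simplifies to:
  $m \wedge z$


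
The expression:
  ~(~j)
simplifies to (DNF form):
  j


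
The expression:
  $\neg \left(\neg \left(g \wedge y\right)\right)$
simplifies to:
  $g \wedge y$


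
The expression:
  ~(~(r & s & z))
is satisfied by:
  {r: True, z: True, s: True}


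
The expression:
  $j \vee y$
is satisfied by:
  {y: True, j: True}
  {y: True, j: False}
  {j: True, y: False}


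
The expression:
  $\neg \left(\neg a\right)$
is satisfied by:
  {a: True}


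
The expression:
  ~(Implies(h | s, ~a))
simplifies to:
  a & (h | s)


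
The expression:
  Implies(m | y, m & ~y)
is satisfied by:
  {y: False}


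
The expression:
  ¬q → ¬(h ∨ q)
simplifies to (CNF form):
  q ∨ ¬h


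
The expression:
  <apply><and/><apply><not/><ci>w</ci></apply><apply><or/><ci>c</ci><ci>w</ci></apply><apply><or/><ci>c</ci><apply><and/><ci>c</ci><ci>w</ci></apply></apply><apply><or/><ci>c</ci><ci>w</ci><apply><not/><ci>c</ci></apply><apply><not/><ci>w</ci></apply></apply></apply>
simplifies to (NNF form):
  <apply><and/><ci>c</ci><apply><not/><ci>w</ci></apply></apply>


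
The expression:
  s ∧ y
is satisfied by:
  {s: True, y: True}


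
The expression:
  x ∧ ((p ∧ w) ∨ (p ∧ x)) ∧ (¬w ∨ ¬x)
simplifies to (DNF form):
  p ∧ x ∧ ¬w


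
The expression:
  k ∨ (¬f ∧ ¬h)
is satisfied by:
  {k: True, h: False, f: False}
  {f: True, k: True, h: False}
  {k: True, h: True, f: False}
  {f: True, k: True, h: True}
  {f: False, h: False, k: False}


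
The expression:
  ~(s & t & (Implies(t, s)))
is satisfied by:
  {s: False, t: False}
  {t: True, s: False}
  {s: True, t: False}


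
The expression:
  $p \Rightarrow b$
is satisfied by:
  {b: True, p: False}
  {p: False, b: False}
  {p: True, b: True}


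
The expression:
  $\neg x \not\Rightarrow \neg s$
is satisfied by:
  {s: True, x: False}


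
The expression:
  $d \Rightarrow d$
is always true.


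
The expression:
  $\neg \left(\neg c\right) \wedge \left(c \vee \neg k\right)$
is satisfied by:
  {c: True}


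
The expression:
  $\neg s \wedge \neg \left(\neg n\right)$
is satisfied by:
  {n: True, s: False}


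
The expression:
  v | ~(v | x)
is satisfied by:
  {v: True, x: False}
  {x: False, v: False}
  {x: True, v: True}


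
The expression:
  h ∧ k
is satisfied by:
  {h: True, k: True}


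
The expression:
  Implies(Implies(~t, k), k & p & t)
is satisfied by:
  {p: True, k: False, t: False}
  {k: False, t: False, p: False}
  {t: True, p: True, k: True}


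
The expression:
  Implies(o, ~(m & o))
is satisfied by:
  {m: False, o: False}
  {o: True, m: False}
  {m: True, o: False}


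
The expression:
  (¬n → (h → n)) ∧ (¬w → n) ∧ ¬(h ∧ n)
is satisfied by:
  {n: True, w: True, h: False}
  {n: True, h: False, w: False}
  {w: True, h: False, n: False}


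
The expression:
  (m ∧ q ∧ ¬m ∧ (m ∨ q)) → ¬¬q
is always true.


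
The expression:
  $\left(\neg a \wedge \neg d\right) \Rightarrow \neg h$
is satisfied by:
  {a: True, d: True, h: False}
  {a: True, h: False, d: False}
  {d: True, h: False, a: False}
  {d: False, h: False, a: False}
  {a: True, d: True, h: True}
  {a: True, h: True, d: False}
  {d: True, h: True, a: False}


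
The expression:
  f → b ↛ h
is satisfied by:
  {b: True, f: False, h: False}
  {b: False, f: False, h: False}
  {h: True, b: True, f: False}
  {h: True, b: False, f: False}
  {f: True, b: True, h: False}


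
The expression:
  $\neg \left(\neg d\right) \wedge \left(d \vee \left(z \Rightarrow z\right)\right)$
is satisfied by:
  {d: True}


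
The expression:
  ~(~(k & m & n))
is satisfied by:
  {m: True, n: True, k: True}


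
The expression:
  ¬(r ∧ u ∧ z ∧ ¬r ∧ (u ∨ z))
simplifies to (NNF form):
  True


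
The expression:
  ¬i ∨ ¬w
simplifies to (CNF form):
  ¬i ∨ ¬w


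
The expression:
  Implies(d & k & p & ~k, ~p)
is always true.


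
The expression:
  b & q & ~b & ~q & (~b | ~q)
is never true.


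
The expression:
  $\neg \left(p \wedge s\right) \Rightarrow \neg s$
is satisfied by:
  {p: True, s: False}
  {s: False, p: False}
  {s: True, p: True}


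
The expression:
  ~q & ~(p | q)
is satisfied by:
  {q: False, p: False}


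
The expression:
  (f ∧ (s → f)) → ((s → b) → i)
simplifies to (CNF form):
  (i ∨ s ∨ ¬f) ∧ (i ∨ ¬b ∨ ¬f)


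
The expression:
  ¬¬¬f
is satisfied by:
  {f: False}


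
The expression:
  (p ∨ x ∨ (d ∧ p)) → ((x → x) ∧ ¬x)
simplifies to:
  ¬x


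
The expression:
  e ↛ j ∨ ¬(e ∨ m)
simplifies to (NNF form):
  (e ∧ ¬j) ∨ (¬e ∧ ¬m)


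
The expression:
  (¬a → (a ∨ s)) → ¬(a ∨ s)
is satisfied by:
  {a: False, s: False}


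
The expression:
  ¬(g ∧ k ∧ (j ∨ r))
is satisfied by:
  {r: False, g: False, k: False, j: False}
  {j: True, r: False, g: False, k: False}
  {r: True, j: False, g: False, k: False}
  {j: True, r: True, g: False, k: False}
  {k: True, j: False, r: False, g: False}
  {j: True, k: True, r: False, g: False}
  {k: True, r: True, j: False, g: False}
  {j: True, k: True, r: True, g: False}
  {g: True, k: False, r: False, j: False}
  {g: True, j: True, k: False, r: False}
  {g: True, r: True, k: False, j: False}
  {j: True, g: True, r: True, k: False}
  {g: True, k: True, j: False, r: False}


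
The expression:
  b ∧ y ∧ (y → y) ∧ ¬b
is never true.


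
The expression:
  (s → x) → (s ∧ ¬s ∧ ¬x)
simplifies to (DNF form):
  s ∧ ¬x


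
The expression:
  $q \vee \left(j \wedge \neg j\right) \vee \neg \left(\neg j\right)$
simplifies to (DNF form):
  $j \vee q$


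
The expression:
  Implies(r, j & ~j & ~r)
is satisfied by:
  {r: False}


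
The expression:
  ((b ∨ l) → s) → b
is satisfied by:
  {b: True, l: True, s: False}
  {b: True, l: False, s: False}
  {b: True, s: True, l: True}
  {b: True, s: True, l: False}
  {l: True, s: False, b: False}


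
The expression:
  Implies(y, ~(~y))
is always true.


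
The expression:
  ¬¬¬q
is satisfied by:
  {q: False}


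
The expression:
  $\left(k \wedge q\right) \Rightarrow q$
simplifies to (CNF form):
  $\text{True}$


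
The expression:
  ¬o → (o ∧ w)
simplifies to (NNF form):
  o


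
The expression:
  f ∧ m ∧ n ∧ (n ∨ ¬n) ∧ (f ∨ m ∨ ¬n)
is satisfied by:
  {m: True, f: True, n: True}


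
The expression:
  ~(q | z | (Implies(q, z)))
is never true.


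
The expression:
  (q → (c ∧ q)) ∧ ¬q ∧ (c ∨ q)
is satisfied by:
  {c: True, q: False}


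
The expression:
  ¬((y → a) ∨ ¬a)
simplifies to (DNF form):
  False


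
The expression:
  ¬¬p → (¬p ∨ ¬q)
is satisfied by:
  {p: False, q: False}
  {q: True, p: False}
  {p: True, q: False}


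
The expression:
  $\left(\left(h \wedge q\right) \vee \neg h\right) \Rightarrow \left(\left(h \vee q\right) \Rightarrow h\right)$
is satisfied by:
  {h: True, q: False}
  {q: False, h: False}
  {q: True, h: True}


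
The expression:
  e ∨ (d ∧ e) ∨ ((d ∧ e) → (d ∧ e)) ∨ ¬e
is always true.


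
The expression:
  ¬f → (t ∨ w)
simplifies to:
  f ∨ t ∨ w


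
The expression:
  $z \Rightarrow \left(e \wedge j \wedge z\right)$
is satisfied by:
  {j: True, e: True, z: False}
  {j: True, e: False, z: False}
  {e: True, j: False, z: False}
  {j: False, e: False, z: False}
  {z: True, j: True, e: True}
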